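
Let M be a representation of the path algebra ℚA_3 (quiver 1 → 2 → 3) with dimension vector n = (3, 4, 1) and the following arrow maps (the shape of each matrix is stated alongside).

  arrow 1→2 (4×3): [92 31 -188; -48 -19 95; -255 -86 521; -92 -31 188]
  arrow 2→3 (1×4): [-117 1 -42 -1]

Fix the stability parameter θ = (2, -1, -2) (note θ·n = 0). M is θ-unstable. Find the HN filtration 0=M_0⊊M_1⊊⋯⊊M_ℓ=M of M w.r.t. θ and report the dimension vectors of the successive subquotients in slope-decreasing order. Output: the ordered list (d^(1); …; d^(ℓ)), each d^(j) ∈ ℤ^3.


Interval decomposition of M: I[1,2]^2, I[1,3], I[2,2].
HN type (ℓ=3): μ^(1)=1/2; μ^(2)=-1/3; μ^(3)=-1

((2, 2, 0); (1, 1, 1); (0, 1, 0))


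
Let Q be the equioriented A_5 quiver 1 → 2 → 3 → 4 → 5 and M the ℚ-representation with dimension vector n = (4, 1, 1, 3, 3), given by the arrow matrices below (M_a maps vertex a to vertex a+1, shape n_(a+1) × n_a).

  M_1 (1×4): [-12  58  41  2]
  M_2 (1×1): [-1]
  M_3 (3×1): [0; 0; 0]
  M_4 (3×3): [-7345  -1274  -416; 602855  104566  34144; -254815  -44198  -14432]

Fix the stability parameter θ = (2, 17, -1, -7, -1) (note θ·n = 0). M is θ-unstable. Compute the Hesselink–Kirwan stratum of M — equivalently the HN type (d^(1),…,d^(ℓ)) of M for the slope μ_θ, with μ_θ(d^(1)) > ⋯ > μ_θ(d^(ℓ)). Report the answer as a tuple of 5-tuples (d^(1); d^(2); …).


Barcode: M ≅ I[1,1]^3, I[1,3], I[4,4]^2, I[4,5], I[5,5]^2. HN layers by μ_θ (4 steps, strictly decreasing):
  μ^(1)=8; μ^(2)=2; μ^(3)=-1; μ^(4)=-7

((0, 1, 1, 0, 0); (4, 0, 0, 0, 0); (0, 0, 0, 0, 3); (0, 0, 0, 3, 0))


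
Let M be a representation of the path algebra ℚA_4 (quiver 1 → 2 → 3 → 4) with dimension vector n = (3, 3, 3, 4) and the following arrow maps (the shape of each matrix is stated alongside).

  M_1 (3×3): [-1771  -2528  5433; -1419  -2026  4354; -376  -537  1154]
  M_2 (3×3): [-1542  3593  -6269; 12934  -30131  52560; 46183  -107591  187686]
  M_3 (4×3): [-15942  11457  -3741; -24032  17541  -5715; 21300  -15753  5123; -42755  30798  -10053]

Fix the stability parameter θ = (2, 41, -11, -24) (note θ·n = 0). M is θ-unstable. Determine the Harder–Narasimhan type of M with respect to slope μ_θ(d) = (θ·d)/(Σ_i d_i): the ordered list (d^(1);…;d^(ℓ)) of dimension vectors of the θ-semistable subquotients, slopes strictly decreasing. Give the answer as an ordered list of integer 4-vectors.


Barcode: M ≅ I[1,3], I[1,4]^2, I[4,4]^2. HN layers by μ_θ (3 steps, strictly decreasing):
  μ^(1)=15; μ^(2)=2; μ^(3)=-24

((0, 1, 1, 0); (3, 2, 2, 2); (0, 0, 0, 2))


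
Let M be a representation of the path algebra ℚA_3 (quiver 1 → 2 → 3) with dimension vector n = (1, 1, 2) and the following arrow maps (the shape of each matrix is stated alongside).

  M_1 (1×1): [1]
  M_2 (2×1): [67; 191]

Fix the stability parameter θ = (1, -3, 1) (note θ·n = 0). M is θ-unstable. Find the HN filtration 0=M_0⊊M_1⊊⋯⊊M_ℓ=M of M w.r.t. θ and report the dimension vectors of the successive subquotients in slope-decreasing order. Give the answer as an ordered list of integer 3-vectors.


Via rank(M_{q-1}∘⋯∘M_p): M ≅ I[1,3], I[3,3].
μ_θ-semistable layers: μ^(1)=1; μ^(2)=-1

((0, 0, 2); (1, 1, 0))


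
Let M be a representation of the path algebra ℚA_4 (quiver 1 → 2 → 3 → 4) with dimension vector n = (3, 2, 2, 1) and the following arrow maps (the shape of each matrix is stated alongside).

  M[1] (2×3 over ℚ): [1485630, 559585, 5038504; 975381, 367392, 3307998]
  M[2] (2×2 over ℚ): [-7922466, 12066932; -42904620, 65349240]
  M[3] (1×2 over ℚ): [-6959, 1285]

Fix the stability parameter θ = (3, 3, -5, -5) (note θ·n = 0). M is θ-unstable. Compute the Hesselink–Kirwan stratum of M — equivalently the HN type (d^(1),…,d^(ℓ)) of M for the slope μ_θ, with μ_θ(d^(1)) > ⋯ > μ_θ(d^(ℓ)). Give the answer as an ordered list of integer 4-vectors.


Via rank(M_{q-1}∘⋯∘M_p): M ≅ I[1,1], I[1,2], I[1,4], I[3,3].
μ_θ-semistable layers: μ^(1)=3; μ^(2)=-1; μ^(3)=-5

((2, 1, 0, 0); (1, 1, 1, 1); (0, 0, 1, 0))


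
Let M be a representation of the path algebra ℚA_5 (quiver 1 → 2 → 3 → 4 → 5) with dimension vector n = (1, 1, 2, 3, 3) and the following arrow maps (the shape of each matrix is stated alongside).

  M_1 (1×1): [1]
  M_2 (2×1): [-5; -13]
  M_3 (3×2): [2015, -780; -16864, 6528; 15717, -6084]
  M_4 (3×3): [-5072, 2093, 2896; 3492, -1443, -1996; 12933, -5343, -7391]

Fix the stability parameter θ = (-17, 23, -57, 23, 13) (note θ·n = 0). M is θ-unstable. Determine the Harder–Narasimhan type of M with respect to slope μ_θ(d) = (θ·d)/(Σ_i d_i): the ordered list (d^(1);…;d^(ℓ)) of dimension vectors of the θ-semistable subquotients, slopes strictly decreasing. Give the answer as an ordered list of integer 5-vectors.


Via rank(M_{q-1}∘⋯∘M_p): M ≅ I[1,4], I[3,3], I[4,5]^2, I[5,5].
μ_θ-semistable layers: μ^(1)=23; μ^(2)=18; μ^(3)=13; μ^(4)=-17; μ^(5)=-57

((0, 0, 0, 1, 0); (0, 0, 0, 2, 2); (0, 0, 0, 0, 1); (1, 1, 1, 0, 0); (0, 0, 1, 0, 0))


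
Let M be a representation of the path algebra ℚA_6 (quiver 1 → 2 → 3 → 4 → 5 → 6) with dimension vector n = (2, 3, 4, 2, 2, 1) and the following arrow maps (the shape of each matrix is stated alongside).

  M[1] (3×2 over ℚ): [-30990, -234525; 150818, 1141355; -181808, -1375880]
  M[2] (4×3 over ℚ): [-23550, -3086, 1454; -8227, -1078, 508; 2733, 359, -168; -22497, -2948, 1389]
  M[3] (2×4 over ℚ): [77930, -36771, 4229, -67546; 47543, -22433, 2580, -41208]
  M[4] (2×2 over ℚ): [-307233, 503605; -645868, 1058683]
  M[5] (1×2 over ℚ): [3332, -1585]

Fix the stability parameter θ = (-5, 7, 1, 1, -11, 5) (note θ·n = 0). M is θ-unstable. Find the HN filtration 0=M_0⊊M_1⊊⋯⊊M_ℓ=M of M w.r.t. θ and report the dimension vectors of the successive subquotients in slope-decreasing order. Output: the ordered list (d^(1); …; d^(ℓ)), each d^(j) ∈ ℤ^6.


Via rank(M_{q-1}∘⋯∘M_p): M ≅ I[1,1], I[1,6], I[2,3], I[2,5], I[3,3].
μ_θ-semistable layers: μ^(1)=5; μ^(2)=4; μ^(3)=1; μ^(4)=-1/2; μ^(5)=-5

((0, 0, 0, 0, 0, 1); (0, 1, 1, 0, 0, 0); (0, 0, 1, 0, 0, 0); (0, 2, 2, 2, 2, 0); (2, 0, 0, 0, 0, 0))


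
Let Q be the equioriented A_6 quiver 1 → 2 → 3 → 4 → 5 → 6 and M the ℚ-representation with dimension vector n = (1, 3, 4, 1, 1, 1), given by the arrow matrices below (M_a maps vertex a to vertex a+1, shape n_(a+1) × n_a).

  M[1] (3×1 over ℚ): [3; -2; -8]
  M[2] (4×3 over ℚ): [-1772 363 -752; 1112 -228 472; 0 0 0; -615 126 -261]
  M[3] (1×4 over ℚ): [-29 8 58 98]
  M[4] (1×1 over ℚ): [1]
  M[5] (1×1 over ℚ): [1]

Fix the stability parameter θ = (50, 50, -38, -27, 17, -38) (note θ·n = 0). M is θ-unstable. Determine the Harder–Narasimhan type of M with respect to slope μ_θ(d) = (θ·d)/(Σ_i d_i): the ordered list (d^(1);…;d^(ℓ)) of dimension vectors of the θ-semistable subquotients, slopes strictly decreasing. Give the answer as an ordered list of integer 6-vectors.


Barcode: M ≅ I[1,3], I[2,2], I[2,6], I[3,3]^2. HN layers by μ_θ (4 steps, strictly decreasing):
  μ^(1)=50; μ^(2)=62/3; μ^(3)=-36/5; μ^(4)=-38

((0, 1, 0, 0, 0, 0); (1, 1, 1, 0, 0, 0); (0, 1, 1, 1, 1, 1); (0, 0, 2, 0, 0, 0))


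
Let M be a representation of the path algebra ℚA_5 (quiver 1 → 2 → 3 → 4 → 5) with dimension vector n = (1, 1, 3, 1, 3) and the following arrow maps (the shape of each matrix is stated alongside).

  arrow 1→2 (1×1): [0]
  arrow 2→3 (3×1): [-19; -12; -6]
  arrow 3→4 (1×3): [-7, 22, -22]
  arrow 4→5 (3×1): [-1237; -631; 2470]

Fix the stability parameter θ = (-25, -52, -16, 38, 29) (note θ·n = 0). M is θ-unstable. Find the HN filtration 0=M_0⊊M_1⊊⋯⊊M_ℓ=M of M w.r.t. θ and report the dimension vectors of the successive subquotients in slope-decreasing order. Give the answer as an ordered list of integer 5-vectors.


Barcode: M ≅ I[1,1], I[2,5], I[3,3]^2, I[5,5]^2. HN layers by μ_θ (5 steps, strictly decreasing):
  μ^(1)=67/2; μ^(2)=29; μ^(3)=-16; μ^(4)=-25; μ^(5)=-52

((0, 0, 0, 1, 1); (0, 0, 0, 0, 2); (0, 0, 3, 0, 0); (1, 0, 0, 0, 0); (0, 1, 0, 0, 0))


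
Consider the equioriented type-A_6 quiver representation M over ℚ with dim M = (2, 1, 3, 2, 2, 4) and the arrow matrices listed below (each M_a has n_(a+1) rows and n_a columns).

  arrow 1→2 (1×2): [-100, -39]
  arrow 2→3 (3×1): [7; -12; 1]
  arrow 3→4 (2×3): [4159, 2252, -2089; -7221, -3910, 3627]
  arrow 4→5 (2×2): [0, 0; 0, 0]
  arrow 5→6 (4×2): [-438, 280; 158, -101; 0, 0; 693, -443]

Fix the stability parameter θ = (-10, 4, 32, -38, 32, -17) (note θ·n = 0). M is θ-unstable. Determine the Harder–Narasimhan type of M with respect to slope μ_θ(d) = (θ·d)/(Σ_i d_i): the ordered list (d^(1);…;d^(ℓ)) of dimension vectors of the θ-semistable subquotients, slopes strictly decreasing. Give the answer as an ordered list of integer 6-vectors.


Via rank(M_{q-1}∘⋯∘M_p): M ≅ I[1,1], I[1,3], I[3,4]^2, I[5,6]^2, I[6,6]^2.
μ_θ-semistable layers: μ^(1)=32; μ^(2)=15/2; μ^(3)=4; μ^(4)=-3; μ^(5)=-10; μ^(6)=-17

((0, 0, 1, 0, 0, 0); (0, 0, 0, 0, 2, 2); (0, 1, 0, 0, 0, 0); (0, 0, 2, 2, 0, 0); (2, 0, 0, 0, 0, 0); (0, 0, 0, 0, 0, 2))


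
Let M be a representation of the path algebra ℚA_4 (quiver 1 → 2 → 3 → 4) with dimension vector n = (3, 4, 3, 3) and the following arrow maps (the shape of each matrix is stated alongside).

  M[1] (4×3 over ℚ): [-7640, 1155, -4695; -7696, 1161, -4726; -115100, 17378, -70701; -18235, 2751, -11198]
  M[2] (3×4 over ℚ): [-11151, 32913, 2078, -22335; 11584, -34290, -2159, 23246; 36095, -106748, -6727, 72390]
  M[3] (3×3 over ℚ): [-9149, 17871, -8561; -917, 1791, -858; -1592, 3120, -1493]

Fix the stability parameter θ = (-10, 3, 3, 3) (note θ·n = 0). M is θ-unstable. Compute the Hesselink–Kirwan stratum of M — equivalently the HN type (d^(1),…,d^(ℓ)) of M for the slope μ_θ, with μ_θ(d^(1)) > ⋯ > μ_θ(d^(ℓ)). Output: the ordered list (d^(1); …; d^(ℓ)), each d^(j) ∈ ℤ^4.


Interval decomposition of M: I[1,3], I[1,4]^2, I[2,2], I[4,4].
HN type (ℓ=2): μ^(1)=3; μ^(2)=-10

((0, 4, 3, 3); (3, 0, 0, 0))


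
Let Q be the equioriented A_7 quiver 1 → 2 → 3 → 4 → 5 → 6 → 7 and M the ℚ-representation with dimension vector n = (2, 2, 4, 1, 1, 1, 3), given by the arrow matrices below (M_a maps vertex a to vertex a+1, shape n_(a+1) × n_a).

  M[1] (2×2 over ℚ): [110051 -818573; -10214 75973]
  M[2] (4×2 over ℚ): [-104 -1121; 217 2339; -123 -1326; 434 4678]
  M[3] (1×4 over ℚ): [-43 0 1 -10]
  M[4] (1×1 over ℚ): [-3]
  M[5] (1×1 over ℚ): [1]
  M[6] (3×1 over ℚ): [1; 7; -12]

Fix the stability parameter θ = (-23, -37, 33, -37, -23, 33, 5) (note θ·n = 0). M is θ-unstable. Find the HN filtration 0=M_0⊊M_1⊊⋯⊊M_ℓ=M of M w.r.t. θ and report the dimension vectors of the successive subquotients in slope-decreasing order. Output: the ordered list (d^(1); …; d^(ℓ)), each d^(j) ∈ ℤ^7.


Via rank(M_{q-1}∘⋯∘M_p): M ≅ I[1,3], I[1,7], I[3,3]^2, I[7,7]^2.
μ_θ-semistable layers: μ^(1)=33; μ^(2)=19; μ^(3)=5; μ^(4)=-9; μ^(5)=-30

((0, 0, 3, 0, 0, 0, 0); (0, 0, 0, 0, 0, 1, 1); (0, 0, 0, 0, 0, 0, 2); (0, 0, 1, 1, 1, 0, 0); (2, 2, 0, 0, 0, 0, 0))


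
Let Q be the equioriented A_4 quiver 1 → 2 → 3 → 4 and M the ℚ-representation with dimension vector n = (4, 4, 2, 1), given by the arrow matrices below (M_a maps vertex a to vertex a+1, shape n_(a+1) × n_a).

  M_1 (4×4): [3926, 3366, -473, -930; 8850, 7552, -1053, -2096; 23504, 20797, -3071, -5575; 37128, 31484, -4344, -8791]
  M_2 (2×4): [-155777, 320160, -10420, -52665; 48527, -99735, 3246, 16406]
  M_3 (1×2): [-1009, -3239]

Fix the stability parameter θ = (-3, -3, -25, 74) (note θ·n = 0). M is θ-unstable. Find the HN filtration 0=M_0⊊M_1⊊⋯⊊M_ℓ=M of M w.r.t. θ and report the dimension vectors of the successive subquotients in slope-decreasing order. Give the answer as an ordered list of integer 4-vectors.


Barcode: M ≅ I[1,1], I[1,2], I[1,3], I[1,4], I[2,2]. HN layers by μ_θ (3 steps, strictly decreasing):
  μ^(1)=74; μ^(2)=-3; μ^(3)=-31/3

((0, 0, 0, 1); (2, 2, 0, 0); (2, 2, 2, 0))


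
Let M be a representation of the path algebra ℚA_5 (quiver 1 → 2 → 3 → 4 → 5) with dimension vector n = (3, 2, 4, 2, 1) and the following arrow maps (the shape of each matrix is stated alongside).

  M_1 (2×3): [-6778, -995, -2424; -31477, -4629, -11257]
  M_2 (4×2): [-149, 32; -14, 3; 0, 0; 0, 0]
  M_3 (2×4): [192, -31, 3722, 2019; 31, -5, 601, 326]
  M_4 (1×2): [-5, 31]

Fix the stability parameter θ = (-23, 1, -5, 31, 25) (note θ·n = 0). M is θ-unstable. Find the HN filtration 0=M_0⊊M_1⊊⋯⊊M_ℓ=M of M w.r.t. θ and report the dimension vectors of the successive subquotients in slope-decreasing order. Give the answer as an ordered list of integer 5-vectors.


Via rank(M_{q-1}∘⋯∘M_p): M ≅ I[1,1], I[1,4], I[1,5], I[3,3]^2.
μ_θ-semistable layers: μ^(1)=31; μ^(2)=28; μ^(3)=-2; μ^(4)=-5; μ^(5)=-23

((0, 0, 0, 1, 0); (0, 0, 0, 1, 1); (0, 2, 2, 0, 0); (0, 0, 2, 0, 0); (3, 0, 0, 0, 0))


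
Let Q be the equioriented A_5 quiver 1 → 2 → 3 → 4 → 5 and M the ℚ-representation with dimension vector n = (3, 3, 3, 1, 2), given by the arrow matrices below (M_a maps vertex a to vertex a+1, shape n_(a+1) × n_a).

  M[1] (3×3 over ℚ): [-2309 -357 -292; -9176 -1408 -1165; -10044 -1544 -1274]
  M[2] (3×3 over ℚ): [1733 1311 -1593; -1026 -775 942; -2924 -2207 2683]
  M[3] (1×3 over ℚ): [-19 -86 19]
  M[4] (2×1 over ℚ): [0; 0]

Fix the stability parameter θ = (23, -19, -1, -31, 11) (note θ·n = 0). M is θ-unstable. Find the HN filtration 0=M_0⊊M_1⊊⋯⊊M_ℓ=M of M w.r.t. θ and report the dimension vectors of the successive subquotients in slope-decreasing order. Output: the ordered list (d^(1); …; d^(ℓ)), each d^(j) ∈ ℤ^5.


Interval decomposition of M: I[1,3]^2, I[1,4], I[5,5]^2.
HN type (ℓ=3): μ^(1)=11; μ^(2)=1; μ^(3)=-7

((0, 0, 0, 0, 2); (2, 2, 2, 0, 0); (1, 1, 1, 1, 0))


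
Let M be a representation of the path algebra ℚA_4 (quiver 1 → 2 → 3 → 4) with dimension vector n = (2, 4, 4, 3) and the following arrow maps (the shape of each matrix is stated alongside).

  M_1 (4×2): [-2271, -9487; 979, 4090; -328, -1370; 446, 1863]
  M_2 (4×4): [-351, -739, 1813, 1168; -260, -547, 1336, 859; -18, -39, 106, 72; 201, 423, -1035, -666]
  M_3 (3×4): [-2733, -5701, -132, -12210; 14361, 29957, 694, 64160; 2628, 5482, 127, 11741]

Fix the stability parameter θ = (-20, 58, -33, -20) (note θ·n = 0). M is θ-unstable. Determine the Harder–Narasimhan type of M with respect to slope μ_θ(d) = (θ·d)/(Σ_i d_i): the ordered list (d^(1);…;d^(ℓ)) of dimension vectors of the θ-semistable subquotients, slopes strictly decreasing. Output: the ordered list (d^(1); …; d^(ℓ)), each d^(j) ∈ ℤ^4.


Barcode: M ≅ I[1,4]^2, I[2,2], I[2,3], I[3,3], I[4,4]. HN layers by μ_θ (5 steps, strictly decreasing):
  μ^(1)=58; μ^(2)=25/2; μ^(3)=5/3; μ^(4)=-20; μ^(5)=-33

((0, 1, 0, 0); (0, 1, 1, 0); (0, 2, 2, 2); (2, 0, 0, 1); (0, 0, 1, 0))


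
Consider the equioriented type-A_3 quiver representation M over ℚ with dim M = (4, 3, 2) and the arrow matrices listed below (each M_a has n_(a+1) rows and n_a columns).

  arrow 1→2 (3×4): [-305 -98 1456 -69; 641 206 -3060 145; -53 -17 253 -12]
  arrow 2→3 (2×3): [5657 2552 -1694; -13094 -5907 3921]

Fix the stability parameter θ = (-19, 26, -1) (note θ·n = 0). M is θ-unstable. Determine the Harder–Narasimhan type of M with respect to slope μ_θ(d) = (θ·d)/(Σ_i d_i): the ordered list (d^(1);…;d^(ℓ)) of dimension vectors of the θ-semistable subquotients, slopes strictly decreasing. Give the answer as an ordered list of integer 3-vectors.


Interval decomposition of M: I[1,1]^2, I[1,3]^2, I[2,2].
HN type (ℓ=3): μ^(1)=26; μ^(2)=25/2; μ^(3)=-19

((0, 1, 0); (0, 2, 2); (4, 0, 0))


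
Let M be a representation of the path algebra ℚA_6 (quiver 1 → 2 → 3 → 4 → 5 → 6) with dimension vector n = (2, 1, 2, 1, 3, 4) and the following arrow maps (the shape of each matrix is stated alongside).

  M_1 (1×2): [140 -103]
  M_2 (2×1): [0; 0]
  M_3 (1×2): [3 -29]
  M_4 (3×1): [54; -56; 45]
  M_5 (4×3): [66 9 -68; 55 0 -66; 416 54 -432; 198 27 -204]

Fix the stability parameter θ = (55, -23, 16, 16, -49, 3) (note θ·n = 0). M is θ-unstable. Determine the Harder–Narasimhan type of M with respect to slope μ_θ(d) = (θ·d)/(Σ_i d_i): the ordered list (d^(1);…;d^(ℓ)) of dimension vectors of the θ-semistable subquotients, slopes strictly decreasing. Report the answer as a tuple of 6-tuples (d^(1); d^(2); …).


Interval decomposition of M: I[1,1], I[1,2], I[3,3], I[3,5], I[5,6]^2, I[6,6]^2.
HN type (ℓ=5): μ^(1)=55; μ^(2)=16; μ^(3)=3; μ^(4)=-17/3; μ^(5)=-49

((1, 0, 0, 0, 0, 0); (1, 1, 1, 0, 0, 0); (0, 0, 0, 0, 0, 4); (0, 0, 1, 1, 1, 0); (0, 0, 0, 0, 2, 0))


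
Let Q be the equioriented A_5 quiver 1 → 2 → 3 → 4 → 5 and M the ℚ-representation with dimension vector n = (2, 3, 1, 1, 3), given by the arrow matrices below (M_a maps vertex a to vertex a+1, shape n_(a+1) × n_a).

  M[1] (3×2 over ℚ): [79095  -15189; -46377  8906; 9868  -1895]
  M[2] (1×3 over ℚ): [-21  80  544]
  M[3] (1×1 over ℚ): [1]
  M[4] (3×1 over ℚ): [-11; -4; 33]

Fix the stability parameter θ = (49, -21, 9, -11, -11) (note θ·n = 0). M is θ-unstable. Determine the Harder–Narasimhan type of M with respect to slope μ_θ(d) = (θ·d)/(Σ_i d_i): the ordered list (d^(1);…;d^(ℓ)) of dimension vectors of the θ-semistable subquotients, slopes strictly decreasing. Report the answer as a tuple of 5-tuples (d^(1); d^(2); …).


Interval decomposition of M: I[1,2], I[1,5], I[2,2], I[5,5]^2.
HN type (ℓ=4): μ^(1)=14; μ^(2)=3; μ^(3)=-11; μ^(4)=-21

((1, 1, 0, 0, 0); (1, 1, 1, 1, 1); (0, 0, 0, 0, 2); (0, 1, 0, 0, 0))


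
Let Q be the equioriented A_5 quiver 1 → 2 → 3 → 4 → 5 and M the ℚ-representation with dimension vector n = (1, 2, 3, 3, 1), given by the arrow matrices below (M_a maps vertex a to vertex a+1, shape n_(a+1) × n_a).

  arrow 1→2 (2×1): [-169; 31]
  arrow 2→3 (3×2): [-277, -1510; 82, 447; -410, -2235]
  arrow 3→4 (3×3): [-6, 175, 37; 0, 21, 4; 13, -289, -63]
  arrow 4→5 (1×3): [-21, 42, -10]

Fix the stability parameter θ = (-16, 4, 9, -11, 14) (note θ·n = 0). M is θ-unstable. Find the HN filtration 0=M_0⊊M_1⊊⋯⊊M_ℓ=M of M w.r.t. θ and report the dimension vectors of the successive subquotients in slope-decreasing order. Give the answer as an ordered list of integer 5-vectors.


Interval decomposition of M: I[1,5], I[2,4], I[3,4].
HN type (ℓ=4): μ^(1)=14; μ^(2)=2/3; μ^(3)=-1; μ^(4)=-16

((0, 0, 0, 0, 1); (0, 2, 2, 2, 0); (0, 0, 1, 1, 0); (1, 0, 0, 0, 0))


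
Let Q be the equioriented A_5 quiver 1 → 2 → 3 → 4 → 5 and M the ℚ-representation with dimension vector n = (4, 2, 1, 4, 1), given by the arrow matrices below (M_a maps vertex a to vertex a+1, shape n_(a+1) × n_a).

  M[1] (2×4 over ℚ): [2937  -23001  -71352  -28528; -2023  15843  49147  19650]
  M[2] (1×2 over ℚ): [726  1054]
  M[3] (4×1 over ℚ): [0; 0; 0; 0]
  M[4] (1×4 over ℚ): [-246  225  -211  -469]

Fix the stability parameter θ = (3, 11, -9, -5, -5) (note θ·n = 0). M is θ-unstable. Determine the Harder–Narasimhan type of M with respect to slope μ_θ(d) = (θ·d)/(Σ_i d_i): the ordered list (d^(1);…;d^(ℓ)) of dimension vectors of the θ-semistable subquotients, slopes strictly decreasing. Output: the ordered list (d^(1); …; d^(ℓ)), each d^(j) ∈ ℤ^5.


Barcode: M ≅ I[1,1]^2, I[1,2], I[1,3], I[4,4]^3, I[4,5]. HN layers by μ_θ (4 steps, strictly decreasing):
  μ^(1)=11; μ^(2)=3; μ^(3)=5/3; μ^(4)=-5

((0, 1, 0, 0, 0); (3, 0, 0, 0, 0); (1, 1, 1, 0, 0); (0, 0, 0, 4, 1))


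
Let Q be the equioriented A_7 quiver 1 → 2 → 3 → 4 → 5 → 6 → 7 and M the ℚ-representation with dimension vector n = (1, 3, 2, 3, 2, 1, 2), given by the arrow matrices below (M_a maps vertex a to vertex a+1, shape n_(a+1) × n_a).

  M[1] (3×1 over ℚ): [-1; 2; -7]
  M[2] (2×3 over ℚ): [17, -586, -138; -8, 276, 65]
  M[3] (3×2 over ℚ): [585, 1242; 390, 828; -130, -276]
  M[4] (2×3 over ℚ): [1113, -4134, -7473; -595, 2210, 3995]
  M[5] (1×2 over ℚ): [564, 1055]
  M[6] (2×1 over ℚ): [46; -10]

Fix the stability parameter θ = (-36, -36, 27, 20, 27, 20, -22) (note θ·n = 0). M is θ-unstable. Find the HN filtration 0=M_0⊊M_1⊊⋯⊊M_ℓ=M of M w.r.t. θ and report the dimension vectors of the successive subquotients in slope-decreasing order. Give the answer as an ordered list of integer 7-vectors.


Interval decomposition of M: I[1,7], I[2,2], I[2,3], I[4,4]^2, I[5,5], I[7,7].
HN type (ℓ=5): μ^(1)=27; μ^(2)=20; μ^(3)=72/5; μ^(4)=-22; μ^(5)=-36

((0, 0, 1, 0, 1, 0, 0); (0, 0, 0, 2, 0, 0, 0); (0, 0, 1, 1, 1, 1, 1); (0, 0, 0, 0, 0, 0, 1); (1, 3, 0, 0, 0, 0, 0))


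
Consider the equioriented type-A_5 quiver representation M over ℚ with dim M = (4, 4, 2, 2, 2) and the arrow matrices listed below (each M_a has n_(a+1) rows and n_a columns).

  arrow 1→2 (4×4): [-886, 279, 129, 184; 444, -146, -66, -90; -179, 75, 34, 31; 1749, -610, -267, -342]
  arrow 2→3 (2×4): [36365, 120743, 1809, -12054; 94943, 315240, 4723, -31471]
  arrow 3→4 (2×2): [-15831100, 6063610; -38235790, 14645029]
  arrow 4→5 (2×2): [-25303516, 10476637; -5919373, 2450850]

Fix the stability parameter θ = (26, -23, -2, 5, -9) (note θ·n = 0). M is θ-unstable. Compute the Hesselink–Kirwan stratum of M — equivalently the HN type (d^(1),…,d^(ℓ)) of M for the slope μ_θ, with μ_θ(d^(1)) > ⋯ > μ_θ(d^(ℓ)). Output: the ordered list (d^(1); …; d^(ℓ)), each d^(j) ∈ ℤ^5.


Barcode: M ≅ I[1,2]^2, I[1,3], I[1,5], I[4,5]. HN layers by μ_θ (4 steps, strictly decreasing):
  μ^(1)=3/2; μ^(2)=1/3; μ^(3)=-3/5; μ^(4)=-2

((2, 2, 0, 0, 0); (1, 1, 1, 0, 0); (1, 1, 1, 1, 1); (0, 0, 0, 1, 1))


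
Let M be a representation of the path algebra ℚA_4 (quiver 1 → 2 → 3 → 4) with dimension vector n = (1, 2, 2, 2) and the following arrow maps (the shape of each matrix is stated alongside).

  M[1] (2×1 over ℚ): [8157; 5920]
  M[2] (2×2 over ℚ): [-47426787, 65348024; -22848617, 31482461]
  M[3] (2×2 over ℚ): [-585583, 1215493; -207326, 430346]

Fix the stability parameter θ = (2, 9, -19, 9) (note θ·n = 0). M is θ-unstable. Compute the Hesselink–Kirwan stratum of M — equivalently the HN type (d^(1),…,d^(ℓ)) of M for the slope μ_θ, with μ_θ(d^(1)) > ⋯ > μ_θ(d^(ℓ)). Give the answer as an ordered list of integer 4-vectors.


Via rank(M_{q-1}∘⋯∘M_p): M ≅ I[1,3], I[2,4], I[4,4].
μ_θ-semistable layers: μ^(1)=9; μ^(2)=-8/3; μ^(3)=-5

((0, 0, 0, 2); (1, 1, 1, 0); (0, 1, 1, 0))


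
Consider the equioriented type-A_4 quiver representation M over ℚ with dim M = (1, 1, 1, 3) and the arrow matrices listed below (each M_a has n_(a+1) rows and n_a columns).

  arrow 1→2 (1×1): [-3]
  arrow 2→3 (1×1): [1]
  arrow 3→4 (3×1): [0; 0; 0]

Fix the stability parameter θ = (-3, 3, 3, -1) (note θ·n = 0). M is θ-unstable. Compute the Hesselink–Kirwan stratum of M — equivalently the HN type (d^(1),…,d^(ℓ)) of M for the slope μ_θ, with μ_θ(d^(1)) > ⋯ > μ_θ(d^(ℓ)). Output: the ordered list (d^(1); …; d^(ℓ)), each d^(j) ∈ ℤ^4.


Barcode: M ≅ I[1,3], I[4,4]^3. HN layers by μ_θ (3 steps, strictly decreasing):
  μ^(1)=3; μ^(2)=-1; μ^(3)=-3

((0, 1, 1, 0); (0, 0, 0, 3); (1, 0, 0, 0))


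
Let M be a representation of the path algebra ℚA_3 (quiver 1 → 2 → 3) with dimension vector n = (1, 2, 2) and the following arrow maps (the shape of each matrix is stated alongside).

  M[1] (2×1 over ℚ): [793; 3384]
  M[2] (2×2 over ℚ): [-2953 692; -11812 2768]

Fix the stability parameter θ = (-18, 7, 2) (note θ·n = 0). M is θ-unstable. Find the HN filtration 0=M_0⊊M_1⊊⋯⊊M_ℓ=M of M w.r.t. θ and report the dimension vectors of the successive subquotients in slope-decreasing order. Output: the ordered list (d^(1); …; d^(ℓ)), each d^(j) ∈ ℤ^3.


Interval decomposition of M: I[1,3], I[2,2], I[3,3].
HN type (ℓ=4): μ^(1)=7; μ^(2)=9/2; μ^(3)=2; μ^(4)=-18

((0, 1, 0); (0, 1, 1); (0, 0, 1); (1, 0, 0))


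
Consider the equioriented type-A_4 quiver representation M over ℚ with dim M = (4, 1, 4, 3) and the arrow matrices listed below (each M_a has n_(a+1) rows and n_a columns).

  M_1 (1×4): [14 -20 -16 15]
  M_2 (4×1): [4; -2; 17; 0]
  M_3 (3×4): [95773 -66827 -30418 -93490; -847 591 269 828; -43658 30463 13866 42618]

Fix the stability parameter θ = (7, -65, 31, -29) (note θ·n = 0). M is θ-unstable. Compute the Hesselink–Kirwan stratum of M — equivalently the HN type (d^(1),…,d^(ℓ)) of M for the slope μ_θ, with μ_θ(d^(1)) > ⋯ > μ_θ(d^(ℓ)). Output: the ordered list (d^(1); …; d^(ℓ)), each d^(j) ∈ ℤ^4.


Via rank(M_{q-1}∘⋯∘M_p): M ≅ I[1,1]^3, I[1,4], I[3,3], I[3,4]^2.
μ_θ-semistable layers: μ^(1)=31; μ^(2)=7; μ^(3)=1; μ^(4)=-29

((0, 0, 1, 0); (3, 0, 0, 0); (0, 0, 3, 3); (1, 1, 0, 0))


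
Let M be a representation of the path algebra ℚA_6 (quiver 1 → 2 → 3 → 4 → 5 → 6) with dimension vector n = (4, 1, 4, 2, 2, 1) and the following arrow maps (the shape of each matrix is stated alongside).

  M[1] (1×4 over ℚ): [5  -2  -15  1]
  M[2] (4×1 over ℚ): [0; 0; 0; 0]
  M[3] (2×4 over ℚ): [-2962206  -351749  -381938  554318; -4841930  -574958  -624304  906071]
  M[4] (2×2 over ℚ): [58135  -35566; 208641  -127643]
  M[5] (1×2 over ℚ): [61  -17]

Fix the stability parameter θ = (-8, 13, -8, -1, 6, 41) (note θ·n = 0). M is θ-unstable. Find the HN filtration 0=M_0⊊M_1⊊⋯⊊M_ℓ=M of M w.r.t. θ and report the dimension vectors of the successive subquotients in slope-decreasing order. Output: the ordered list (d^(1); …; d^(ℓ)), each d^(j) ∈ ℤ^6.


Via rank(M_{q-1}∘⋯∘M_p): M ≅ I[1,1]^3, I[1,2], I[3,3]^2, I[3,5], I[3,6].
μ_θ-semistable layers: μ^(1)=41; μ^(2)=13; μ^(3)=6; μ^(4)=-1; μ^(5)=-8

((0, 0, 0, 0, 0, 1); (0, 1, 0, 0, 0, 0); (0, 0, 0, 0, 2, 0); (0, 0, 0, 2, 0, 0); (4, 0, 4, 0, 0, 0))


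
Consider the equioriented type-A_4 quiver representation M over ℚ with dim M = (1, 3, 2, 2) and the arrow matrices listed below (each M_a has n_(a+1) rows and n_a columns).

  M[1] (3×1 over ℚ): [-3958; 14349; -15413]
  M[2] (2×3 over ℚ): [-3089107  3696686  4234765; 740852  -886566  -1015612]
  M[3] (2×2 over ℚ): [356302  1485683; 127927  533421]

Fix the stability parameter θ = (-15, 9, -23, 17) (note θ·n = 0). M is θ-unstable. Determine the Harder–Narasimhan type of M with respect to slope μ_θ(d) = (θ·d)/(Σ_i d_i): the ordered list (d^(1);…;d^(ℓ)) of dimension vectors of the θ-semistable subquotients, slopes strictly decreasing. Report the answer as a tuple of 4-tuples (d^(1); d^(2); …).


Via rank(M_{q-1}∘⋯∘M_p): M ≅ I[1,4], I[2,2], I[2,4].
μ_θ-semistable layers: μ^(1)=17; μ^(2)=9; μ^(3)=-7; μ^(4)=-15

((0, 0, 0, 2); (0, 1, 0, 0); (0, 2, 2, 0); (1, 0, 0, 0))


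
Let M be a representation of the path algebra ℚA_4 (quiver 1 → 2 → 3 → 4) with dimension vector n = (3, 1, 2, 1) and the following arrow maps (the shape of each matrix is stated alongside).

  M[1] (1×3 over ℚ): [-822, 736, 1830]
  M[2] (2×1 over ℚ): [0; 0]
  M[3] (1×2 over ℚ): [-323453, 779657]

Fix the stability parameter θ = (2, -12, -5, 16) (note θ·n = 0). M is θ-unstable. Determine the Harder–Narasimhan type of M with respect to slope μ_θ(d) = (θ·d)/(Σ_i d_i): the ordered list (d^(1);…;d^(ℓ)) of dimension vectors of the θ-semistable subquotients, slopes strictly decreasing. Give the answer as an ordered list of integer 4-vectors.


Via rank(M_{q-1}∘⋯∘M_p): M ≅ I[1,1]^2, I[1,2], I[3,3], I[3,4].
μ_θ-semistable layers: μ^(1)=16; μ^(2)=2; μ^(3)=-5

((0, 0, 0, 1); (2, 0, 0, 0); (1, 1, 2, 0))


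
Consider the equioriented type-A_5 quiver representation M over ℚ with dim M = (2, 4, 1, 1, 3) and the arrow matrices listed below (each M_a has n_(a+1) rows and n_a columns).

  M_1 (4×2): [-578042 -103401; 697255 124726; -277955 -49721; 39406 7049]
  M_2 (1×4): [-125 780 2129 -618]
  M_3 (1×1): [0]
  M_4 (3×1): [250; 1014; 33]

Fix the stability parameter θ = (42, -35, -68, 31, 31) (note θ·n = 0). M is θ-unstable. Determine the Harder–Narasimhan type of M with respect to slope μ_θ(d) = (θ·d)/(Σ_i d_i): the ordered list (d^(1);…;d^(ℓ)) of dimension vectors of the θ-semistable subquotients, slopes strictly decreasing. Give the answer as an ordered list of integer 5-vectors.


Via rank(M_{q-1}∘⋯∘M_p): M ≅ I[1,2], I[1,3], I[2,2]^2, I[4,5], I[5,5]^2.
μ_θ-semistable layers: μ^(1)=31; μ^(2)=7/2; μ^(3)=-61/3; μ^(4)=-35

((0, 0, 0, 1, 3); (1, 1, 0, 0, 0); (1, 1, 1, 0, 0); (0, 2, 0, 0, 0))


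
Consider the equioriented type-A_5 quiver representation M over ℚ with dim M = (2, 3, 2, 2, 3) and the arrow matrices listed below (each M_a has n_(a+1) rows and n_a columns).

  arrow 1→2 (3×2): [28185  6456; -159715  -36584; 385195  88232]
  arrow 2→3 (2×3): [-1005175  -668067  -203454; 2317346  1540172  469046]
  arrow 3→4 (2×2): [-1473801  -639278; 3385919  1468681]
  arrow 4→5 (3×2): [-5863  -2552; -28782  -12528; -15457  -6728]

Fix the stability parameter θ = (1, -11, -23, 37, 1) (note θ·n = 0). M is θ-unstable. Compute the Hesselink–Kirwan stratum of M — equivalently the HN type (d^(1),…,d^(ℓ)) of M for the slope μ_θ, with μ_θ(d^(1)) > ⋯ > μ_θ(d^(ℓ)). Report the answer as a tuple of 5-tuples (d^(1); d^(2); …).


Barcode: M ≅ I[1,1], I[1,2], I[2,4], I[2,5], I[5,5]^2. HN layers by μ_θ (5 steps, strictly decreasing):
  μ^(1)=37; μ^(2)=19; μ^(3)=1; μ^(4)=-5; μ^(5)=-17

((0, 0, 0, 1, 0); (0, 0, 0, 1, 1); (1, 0, 0, 0, 2); (1, 1, 0, 0, 0); (0, 2, 2, 0, 0))


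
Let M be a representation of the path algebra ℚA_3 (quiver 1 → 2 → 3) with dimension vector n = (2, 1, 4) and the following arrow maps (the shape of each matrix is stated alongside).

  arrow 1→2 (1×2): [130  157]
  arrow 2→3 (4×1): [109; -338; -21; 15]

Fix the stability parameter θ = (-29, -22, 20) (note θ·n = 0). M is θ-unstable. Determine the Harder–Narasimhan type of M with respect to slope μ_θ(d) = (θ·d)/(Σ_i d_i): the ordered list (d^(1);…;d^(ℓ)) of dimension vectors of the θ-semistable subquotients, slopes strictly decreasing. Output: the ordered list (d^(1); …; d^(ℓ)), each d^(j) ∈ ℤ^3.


Interval decomposition of M: I[1,1], I[1,3], I[3,3]^3.
HN type (ℓ=3): μ^(1)=20; μ^(2)=-22; μ^(3)=-29

((0, 0, 4); (0, 1, 0); (2, 0, 0))


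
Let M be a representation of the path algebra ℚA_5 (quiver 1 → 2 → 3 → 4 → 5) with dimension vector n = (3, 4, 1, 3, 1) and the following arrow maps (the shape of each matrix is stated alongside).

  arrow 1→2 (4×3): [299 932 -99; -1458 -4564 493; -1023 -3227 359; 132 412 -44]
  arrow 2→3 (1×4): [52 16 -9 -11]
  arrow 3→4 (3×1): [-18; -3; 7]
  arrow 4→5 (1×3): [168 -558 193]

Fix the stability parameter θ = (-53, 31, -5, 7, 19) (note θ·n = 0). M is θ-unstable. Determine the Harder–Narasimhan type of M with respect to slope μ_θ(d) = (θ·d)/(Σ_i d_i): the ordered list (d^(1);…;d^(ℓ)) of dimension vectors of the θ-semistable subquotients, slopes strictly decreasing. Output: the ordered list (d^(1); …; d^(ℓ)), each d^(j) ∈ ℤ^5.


Via rank(M_{q-1}∘⋯∘M_p): M ≅ I[1,2]^2, I[1,5], I[2,2], I[4,4]^2.
μ_θ-semistable layers: μ^(1)=31; μ^(2)=19; μ^(3)=11; μ^(4)=7; μ^(5)=-53

((0, 3, 0, 0, 0); (0, 0, 0, 0, 1); (0, 1, 1, 1, 0); (0, 0, 0, 2, 0); (3, 0, 0, 0, 0))


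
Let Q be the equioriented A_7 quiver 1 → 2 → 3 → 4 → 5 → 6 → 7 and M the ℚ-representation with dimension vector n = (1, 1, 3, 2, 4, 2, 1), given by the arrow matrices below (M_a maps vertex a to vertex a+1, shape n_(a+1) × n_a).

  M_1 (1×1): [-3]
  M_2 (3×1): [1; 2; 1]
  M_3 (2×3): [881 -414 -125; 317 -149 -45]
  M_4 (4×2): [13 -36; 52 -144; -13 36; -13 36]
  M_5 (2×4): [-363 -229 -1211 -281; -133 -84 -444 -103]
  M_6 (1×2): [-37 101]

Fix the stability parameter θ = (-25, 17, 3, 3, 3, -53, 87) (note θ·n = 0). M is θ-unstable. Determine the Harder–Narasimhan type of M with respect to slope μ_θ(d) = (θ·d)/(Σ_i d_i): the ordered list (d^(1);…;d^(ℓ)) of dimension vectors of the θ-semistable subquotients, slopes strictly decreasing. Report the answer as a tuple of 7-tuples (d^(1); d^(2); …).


Via rank(M_{q-1}∘⋯∘M_p): M ≅ I[1,4], I[3,3], I[3,7], I[5,5]^2, I[5,6].
μ_θ-semistable layers: μ^(1)=87; μ^(2)=23/3; μ^(3)=3; μ^(4)=-11; μ^(5)=-25

((0, 0, 0, 0, 0, 0, 1); (0, 1, 1, 1, 0, 0, 0); (0, 0, 1, 0, 2, 0, 0); (0, 0, 1, 1, 1, 1, 0); (1, 0, 0, 0, 1, 1, 0))


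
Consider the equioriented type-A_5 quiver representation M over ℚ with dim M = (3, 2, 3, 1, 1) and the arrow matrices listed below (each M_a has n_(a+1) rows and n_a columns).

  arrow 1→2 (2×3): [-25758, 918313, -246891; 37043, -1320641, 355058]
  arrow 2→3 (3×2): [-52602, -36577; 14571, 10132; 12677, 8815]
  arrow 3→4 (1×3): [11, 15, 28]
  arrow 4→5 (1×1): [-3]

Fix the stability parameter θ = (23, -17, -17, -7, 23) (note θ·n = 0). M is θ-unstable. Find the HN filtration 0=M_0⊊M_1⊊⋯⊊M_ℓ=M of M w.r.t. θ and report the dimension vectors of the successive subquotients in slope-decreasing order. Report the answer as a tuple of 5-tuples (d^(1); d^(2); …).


Via rank(M_{q-1}∘⋯∘M_p): M ≅ I[1,1], I[1,3], I[1,5], I[3,3].
μ_θ-semistable layers: μ^(1)=23; μ^(2)=-11/3; μ^(3)=-9/2; μ^(4)=-17

((1, 0, 0, 0, 1); (1, 1, 1, 0, 0); (1, 1, 1, 1, 0); (0, 0, 1, 0, 0))


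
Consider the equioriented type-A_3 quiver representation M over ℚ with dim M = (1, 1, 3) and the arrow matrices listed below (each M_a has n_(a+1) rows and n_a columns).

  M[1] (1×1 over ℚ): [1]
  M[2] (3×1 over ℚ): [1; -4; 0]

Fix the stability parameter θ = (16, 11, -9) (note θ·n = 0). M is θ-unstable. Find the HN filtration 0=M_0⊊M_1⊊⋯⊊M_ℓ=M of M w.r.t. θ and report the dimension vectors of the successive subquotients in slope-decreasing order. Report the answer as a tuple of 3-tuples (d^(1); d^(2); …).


Barcode: M ≅ I[1,3], I[3,3]^2. HN layers by μ_θ (2 steps, strictly decreasing):
  μ^(1)=6; μ^(2)=-9

((1, 1, 1); (0, 0, 2))


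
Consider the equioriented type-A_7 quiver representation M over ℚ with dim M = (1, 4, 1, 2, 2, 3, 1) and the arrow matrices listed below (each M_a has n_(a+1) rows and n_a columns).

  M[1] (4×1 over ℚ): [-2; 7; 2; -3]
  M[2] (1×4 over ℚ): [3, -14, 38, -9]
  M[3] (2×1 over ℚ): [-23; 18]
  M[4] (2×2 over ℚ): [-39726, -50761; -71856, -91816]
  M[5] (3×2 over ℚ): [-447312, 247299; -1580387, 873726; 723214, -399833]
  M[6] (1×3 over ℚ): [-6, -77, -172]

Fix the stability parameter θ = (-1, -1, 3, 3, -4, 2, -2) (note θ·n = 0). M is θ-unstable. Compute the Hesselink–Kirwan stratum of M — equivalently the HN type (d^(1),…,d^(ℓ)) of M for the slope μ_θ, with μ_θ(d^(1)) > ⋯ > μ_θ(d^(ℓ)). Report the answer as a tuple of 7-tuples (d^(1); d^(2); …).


Via rank(M_{q-1}∘⋯∘M_p): M ≅ I[1,4], I[2,2]^3, I[4,7], I[5,6], I[6,6].
μ_θ-semistable layers: μ^(1)=3; μ^(2)=2; μ^(3)=0; μ^(4)=-1/2; μ^(5)=-1; μ^(6)=-4

((0, 0, 1, 1, 0, 0, 0); (0, 0, 0, 0, 0, 2, 0); (0, 0, 0, 0, 0, 1, 1); (0, 0, 0, 1, 1, 0, 0); (1, 4, 0, 0, 0, 0, 0); (0, 0, 0, 0, 1, 0, 0))


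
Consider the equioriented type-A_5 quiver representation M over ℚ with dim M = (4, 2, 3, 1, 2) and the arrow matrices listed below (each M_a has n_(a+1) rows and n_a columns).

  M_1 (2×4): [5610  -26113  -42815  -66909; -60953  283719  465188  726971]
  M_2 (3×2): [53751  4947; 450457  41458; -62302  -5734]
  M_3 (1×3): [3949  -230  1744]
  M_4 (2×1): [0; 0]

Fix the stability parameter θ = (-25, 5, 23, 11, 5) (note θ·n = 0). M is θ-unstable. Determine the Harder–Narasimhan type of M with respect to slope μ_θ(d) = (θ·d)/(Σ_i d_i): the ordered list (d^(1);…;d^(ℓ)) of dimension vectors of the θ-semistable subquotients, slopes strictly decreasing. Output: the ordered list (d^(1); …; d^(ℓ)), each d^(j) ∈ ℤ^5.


Barcode: M ≅ I[1,1]^2, I[1,3], I[1,4], I[3,3], I[5,5]^2. HN layers by μ_θ (4 steps, strictly decreasing):
  μ^(1)=23; μ^(2)=17; μ^(3)=5; μ^(4)=-25

((0, 0, 2, 0, 0); (0, 0, 1, 1, 0); (0, 2, 0, 0, 2); (4, 0, 0, 0, 0))


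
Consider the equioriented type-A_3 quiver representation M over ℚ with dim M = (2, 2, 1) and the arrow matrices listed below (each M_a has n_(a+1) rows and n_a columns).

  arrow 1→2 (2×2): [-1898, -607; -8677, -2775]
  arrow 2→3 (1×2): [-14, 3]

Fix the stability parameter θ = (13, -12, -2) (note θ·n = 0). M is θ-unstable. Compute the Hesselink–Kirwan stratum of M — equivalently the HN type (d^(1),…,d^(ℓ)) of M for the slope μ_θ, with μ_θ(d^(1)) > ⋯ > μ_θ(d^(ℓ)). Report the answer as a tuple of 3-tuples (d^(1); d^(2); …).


Via rank(M_{q-1}∘⋯∘M_p): M ≅ I[1,2], I[1,3].
μ_θ-semistable layers: μ^(1)=1/2; μ^(2)=-1/3

((1, 1, 0); (1, 1, 1))


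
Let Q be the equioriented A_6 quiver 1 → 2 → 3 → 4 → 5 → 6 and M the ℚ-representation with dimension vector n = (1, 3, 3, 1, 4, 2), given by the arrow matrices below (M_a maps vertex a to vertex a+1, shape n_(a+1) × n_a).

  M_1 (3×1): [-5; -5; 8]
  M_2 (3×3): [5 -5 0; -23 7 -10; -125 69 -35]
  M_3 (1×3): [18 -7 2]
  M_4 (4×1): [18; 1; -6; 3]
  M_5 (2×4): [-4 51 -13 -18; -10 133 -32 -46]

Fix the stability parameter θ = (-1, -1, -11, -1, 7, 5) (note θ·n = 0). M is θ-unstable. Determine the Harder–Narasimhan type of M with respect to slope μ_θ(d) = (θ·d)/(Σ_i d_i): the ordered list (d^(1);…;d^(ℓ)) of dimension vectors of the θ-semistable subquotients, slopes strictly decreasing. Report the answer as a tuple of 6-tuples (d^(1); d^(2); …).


Interval decomposition of M: I[1,2], I[2,3], I[2,6], I[3,3], I[5,5]^2, I[5,6].
HN type (ℓ=5): μ^(1)=7; μ^(2)=6; μ^(3)=-1; μ^(4)=-6; μ^(5)=-11

((0, 0, 0, 0, 2, 0); (0, 0, 0, 0, 2, 2); (1, 1, 0, 1, 0, 0); (0, 2, 2, 0, 0, 0); (0, 0, 1, 0, 0, 0))


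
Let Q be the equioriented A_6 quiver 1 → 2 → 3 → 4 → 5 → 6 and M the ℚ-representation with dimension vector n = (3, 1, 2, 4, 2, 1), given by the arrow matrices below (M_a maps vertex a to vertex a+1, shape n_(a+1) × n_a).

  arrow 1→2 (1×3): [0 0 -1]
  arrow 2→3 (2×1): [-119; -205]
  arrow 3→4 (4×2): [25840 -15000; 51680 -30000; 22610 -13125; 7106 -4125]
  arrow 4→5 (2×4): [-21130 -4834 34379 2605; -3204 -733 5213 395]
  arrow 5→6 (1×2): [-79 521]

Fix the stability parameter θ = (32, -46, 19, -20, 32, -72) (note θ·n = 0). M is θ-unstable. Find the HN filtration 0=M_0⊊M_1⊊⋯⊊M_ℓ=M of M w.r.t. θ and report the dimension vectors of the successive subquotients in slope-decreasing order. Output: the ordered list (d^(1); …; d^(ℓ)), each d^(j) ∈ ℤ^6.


Barcode: M ≅ I[1,1]^2, I[1,4], I[3,3], I[4,4], I[4,5], I[4,6]. HN layers by μ_θ (5 steps, strictly decreasing):
  μ^(1)=32; μ^(2)=19; μ^(3)=-1/2; μ^(4)=-7; μ^(5)=-20

((2, 0, 0, 0, 1, 0); (0, 0, 1, 0, 0, 0); (0, 0, 1, 1, 0, 0); (1, 1, 0, 0, 0, 0); (0, 0, 0, 3, 1, 1))


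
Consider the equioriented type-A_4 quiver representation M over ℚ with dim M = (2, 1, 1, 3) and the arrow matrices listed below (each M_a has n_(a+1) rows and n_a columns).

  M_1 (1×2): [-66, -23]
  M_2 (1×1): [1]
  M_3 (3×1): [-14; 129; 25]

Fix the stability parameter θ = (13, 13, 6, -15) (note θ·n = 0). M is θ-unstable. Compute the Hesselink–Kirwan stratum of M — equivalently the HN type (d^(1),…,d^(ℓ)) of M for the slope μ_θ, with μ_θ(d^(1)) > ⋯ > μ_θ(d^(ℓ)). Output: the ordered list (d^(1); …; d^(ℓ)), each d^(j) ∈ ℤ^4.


Via rank(M_{q-1}∘⋯∘M_p): M ≅ I[1,1], I[1,4], I[4,4]^2.
μ_θ-semistable layers: μ^(1)=13; μ^(2)=17/4; μ^(3)=-15

((1, 0, 0, 0); (1, 1, 1, 1); (0, 0, 0, 2))
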